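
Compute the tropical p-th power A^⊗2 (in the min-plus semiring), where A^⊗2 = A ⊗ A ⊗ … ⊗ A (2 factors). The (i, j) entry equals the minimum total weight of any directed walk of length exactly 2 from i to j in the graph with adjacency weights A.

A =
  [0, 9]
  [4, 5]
A^⊗2 =
  [0, 9]
  [4, 10]

Each entry (A^⊗2)_ij equals the minimum over all length-2 walks i = v_0 → v_1 → … → v_2 = j of Σ_t A[v_t][v_{t+1}]. For example, for (i, j) = (0, 1) we minimise over 2 possible intermediate vertex sequences; the minimum is 9, attained along the walk 0 → 0 → 1.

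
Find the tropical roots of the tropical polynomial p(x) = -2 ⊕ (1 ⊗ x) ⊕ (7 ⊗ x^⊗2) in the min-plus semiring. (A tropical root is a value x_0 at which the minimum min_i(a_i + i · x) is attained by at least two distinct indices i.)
Roots: {-6, -3}

Each tropical root is a break point of the lower envelope of the lines y = a_i + i · x (there are 3 lines, with slopes 0, 1, ..., 2). Only the lines that attain the minimum somewhere contribute to roots; other lines are dominated. Here the surviving (envelope) indices are i = 2, i = 1, i = 0.
Intersections between consecutive envelope lines give the roots: for adjacent envelope indices i < j the intersection is x = (a_i − a_j) / (j − i). Reading off the sorted break points: {-6, -3}.
Verification: at each break x_0, at least two indices attain the minimum of min_i(a_i + i · x_0).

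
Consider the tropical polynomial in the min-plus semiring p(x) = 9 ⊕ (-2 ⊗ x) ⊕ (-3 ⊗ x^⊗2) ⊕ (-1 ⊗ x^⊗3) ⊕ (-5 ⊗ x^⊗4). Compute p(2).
p(2) = 0

A tropical monomial a ⊗ x^⊗i evaluates to a + i · x. Evaluating each term at x = 2:
  Term 0 contributes 9 + 0 · 2 = 9
  Term 1 contributes -2 + 1 · 2 = 0
  Term 2 contributes -3 + 2 · 2 = 1
  Term 3 contributes -1 + 3 · 2 = 5
  Term 4 contributes -5 + 4 · 2 = 3
p(2) = ⊕ of these = min[9, 0, 1, 5, 3] = 0.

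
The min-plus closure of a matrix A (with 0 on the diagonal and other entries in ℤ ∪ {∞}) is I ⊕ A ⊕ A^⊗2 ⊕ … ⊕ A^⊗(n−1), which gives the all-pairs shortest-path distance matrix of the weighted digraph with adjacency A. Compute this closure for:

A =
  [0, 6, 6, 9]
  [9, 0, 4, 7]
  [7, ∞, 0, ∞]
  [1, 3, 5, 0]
Closure =
  [0, 6, 6, 9]
  [8, 0, 4, 7]
  [7, 13, 0, 16]
  [1, 3, 5, 0]

This is the Floyd-Warshall all-pairs shortest-path computation. For each intermediate vertex k = 0, 1, …, 3, update dist[i][j] ← min(dist[i][j], dist[i][k] + dist[k][j]). The final matrix gives, for each (i, j), the minimum total weight of any directed path from i to j (possibly empty when i = j).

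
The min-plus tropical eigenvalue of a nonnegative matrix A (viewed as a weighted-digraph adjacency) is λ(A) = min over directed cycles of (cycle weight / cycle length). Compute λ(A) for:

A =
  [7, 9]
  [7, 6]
λ(A) = 6

Enumerate directed cycles and compute their means (weight / length). Sample:
  cycle 0 → 0: weight = 7, length = 1, mean = 7/1 ≈ 7.000
  cycle 1 → 1: weight = 6, length = 1, mean = 6/1 ≈ 6.000
  cycle 0 → 1 → 0: weight = 16, length = 2, mean = 16/2 ≈ 8.000
  cycle 1 → 0 → 1: weight = 16, length = 2, mean = 16/2 ≈ 8.000
Minimum mean = 6.000, attained e.g. along the cycle 1 → 1 with weight 6 and length 1. So λ(A) = 6/1 = 6.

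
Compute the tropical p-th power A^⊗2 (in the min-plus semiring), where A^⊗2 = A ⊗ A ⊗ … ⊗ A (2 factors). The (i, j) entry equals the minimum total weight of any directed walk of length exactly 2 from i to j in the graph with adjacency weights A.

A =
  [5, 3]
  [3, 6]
A^⊗2 =
  [6, 8]
  [8, 6]

Each entry (A^⊗2)_ij equals the minimum over all length-2 walks i = v_0 → v_1 → … → v_2 = j of Σ_t A[v_t][v_{t+1}]. For example, for (i, j) = (0, 1) we minimise over 2 possible intermediate vertex sequences; the minimum is 8, attained along the walk 0 → 0 → 1.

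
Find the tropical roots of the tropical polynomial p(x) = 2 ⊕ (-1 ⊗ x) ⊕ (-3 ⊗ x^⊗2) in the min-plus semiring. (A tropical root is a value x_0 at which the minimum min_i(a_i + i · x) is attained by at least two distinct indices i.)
Roots: {2, 3}

Each tropical root is a break point of the lower envelope of the lines y = a_i + i · x (there are 3 lines, with slopes 0, 1, ..., 2). Only the lines that attain the minimum somewhere contribute to roots; other lines are dominated. Here the surviving (envelope) indices are i = 2, i = 1, i = 0.
Intersections between consecutive envelope lines give the roots: for adjacent envelope indices i < j the intersection is x = (a_i − a_j) / (j − i). Reading off the sorted break points: {2, 3}.
Verification: at each break x_0, at least two indices attain the minimum of min_i(a_i + i · x_0).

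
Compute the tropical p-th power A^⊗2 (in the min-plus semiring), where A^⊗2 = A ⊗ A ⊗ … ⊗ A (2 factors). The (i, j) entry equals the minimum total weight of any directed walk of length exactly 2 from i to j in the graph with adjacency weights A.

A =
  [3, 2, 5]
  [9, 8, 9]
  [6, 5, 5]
A^⊗2 =
  [6, 5, 8]
  [12, 11, 14]
  [9, 8, 10]

Each entry (A^⊗2)_ij equals the minimum over all length-2 walks i = v_0 → v_1 → … → v_2 = j of Σ_t A[v_t][v_{t+1}]. For example, for (i, j) = (0, 2) we minimise over 3 possible intermediate vertex sequences; the minimum is 8, attained along the walk 0 → 0 → 2.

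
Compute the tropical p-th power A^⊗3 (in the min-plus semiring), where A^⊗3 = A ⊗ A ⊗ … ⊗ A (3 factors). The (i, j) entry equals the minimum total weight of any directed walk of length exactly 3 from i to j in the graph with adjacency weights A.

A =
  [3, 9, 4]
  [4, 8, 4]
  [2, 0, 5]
A^⊗3 =
  [8, 7, 8]
  [8, 8, 8]
  [6, 4, 8]

Each entry (A^⊗3)_ij equals the minimum over all length-3 walks i = v_0 → v_1 → … → v_3 = j of Σ_t A[v_t][v_{t+1}]. For example, for (i, j) = (0, 2) we minimise over 9 possible intermediate vertex sequences; the minimum is 8, attained along the walk 0 → 2 → 1 → 2.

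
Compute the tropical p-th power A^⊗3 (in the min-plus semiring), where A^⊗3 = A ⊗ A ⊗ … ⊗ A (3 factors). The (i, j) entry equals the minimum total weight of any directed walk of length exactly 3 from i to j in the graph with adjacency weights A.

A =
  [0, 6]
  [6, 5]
A^⊗3 =
  [0, 6]
  [6, 12]

Each entry (A^⊗3)_ij equals the minimum over all length-3 walks i = v_0 → v_1 → … → v_3 = j of Σ_t A[v_t][v_{t+1}]. For example, for (i, j) = (0, 1) we minimise over 4 possible intermediate vertex sequences; the minimum is 6, attained along the walk 0 → 0 → 0 → 1.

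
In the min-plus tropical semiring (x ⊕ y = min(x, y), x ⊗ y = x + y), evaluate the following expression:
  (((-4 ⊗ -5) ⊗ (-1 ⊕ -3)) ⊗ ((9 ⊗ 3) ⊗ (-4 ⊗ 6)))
(((-4 ⊗ -5) ⊗ (-1 ⊕ -3)) ⊗ ((9 ⊗ 3) ⊗ (-4 ⊗ 6))) = 2

Expand innermost to outermost. Recall ⊕ takes the minimum of its arguments and ⊗ takes their sum. Working out the expression (((-4 ⊗ -5) ⊗ (-1 ⊕ -3)) ⊗ ((9 ⊗ 3) ⊗ (-4 ⊗ 6))) gives 2.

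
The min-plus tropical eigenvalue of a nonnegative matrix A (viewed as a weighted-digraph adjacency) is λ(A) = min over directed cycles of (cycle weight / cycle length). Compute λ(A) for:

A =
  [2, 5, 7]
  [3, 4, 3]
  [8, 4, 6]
λ(A) = 2

Enumerate directed cycles and compute their means (weight / length). Sample:
  cycle 0 → 0: weight = 2, length = 1, mean = 2/1 ≈ 2.000
  cycle 1 → 1: weight = 4, length = 1, mean = 4/1 ≈ 4.000
  cycle 2 → 2: weight = 6, length = 1, mean = 6/1 ≈ 6.000
  cycle 0 → 1 → 0: weight = 8, length = 2, mean = 8/2 ≈ 4.000
  cycle 0 → 2 → 0: weight = 15, length = 2, mean = 15/2 ≈ 7.500
  cycle 1 → 0 → 1: weight = 8, length = 2, mean = 8/2 ≈ 4.000
Minimum mean = 2.000, attained e.g. along the cycle 0 → 0 with weight 2 and length 1. So λ(A) = 2/1 = 2.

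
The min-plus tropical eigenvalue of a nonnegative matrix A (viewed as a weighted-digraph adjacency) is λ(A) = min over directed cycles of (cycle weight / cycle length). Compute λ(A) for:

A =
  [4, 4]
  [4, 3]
λ(A) = 3

Enumerate directed cycles and compute their means (weight / length). Sample:
  cycle 0 → 0: weight = 4, length = 1, mean = 4/1 ≈ 4.000
  cycle 1 → 1: weight = 3, length = 1, mean = 3/1 ≈ 3.000
  cycle 0 → 1 → 0: weight = 8, length = 2, mean = 8/2 ≈ 4.000
  cycle 1 → 0 → 1: weight = 8, length = 2, mean = 8/2 ≈ 4.000
Minimum mean = 3.000, attained e.g. along the cycle 1 → 1 with weight 3 and length 1. So λ(A) = 3/1 = 3.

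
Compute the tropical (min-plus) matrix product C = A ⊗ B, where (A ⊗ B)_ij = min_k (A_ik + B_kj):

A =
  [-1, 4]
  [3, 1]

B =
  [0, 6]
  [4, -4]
A ⊗ B =
  [-1, 0]
  [3, -3]

Apply the min-plus product entry-by-entry:
  C[0][0] = min over k of (A[0][0] + B[0][0] = -1 + 0 = -1, A[0][1] + B[1][0] = 4 + 4 = 8) = -1 (attained at k = 0)
  C[0][1] = min over k of (A[0][0] + B[0][1] = -1 + 6 = 5, A[0][1] + B[1][1] = 4 + -4 = 0) = 0 (attained at k = 1)
  C[1][0] = min over k of (A[1][0] + B[0][0] = 3 + 0 = 3, A[1][1] + B[1][0] = 1 + 4 = 5) = 3 (attained at k = 0)
  C[1][1] = min over k of (A[1][0] + B[0][1] = 3 + 6 = 9, A[1][1] + B[1][1] = 1 + -4 = -3) = -3 (attained at k = 1)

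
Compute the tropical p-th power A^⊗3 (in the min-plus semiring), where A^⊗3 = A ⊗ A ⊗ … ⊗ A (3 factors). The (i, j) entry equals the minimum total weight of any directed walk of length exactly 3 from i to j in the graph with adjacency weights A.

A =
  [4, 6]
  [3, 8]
A^⊗3 =
  [12, 14]
  [11, 13]

Each entry (A^⊗3)_ij equals the minimum over all length-3 walks i = v_0 → v_1 → … → v_3 = j of Σ_t A[v_t][v_{t+1}]. For example, for (i, j) = (0, 1) we minimise over 4 possible intermediate vertex sequences; the minimum is 14, attained along the walk 0 → 0 → 0 → 1.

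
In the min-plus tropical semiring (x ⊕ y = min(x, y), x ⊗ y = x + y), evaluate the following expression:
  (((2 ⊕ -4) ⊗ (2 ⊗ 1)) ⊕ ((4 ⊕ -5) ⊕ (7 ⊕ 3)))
(((2 ⊕ -4) ⊗ (2 ⊗ 1)) ⊕ ((4 ⊕ -5) ⊕ (7 ⊕ 3))) = -5

Expand innermost to outermost. Recall ⊕ takes the minimum of its arguments and ⊗ takes their sum. Working out the expression (((2 ⊕ -4) ⊗ (2 ⊗ 1)) ⊕ ((4 ⊕ -5) ⊕ (7 ⊕ 3))) gives -5.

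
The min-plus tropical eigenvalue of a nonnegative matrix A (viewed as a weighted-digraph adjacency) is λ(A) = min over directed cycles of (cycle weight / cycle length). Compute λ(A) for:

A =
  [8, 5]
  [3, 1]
λ(A) = 1

Enumerate directed cycles and compute their means (weight / length). Sample:
  cycle 0 → 0: weight = 8, length = 1, mean = 8/1 ≈ 8.000
  cycle 1 → 1: weight = 1, length = 1, mean = 1/1 ≈ 1.000
  cycle 0 → 1 → 0: weight = 8, length = 2, mean = 8/2 ≈ 4.000
  cycle 1 → 0 → 1: weight = 8, length = 2, mean = 8/2 ≈ 4.000
Minimum mean = 1.000, attained e.g. along the cycle 1 → 1 with weight 1 and length 1. So λ(A) = 1/1 = 1.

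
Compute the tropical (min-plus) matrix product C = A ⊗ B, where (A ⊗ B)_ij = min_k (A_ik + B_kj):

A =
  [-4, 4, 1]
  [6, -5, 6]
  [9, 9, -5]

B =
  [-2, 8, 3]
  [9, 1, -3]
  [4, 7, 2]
A ⊗ B =
  [-6, 4, -1]
  [4, -4, -8]
  [-1, 2, -3]

Apply the min-plus product entry-by-entry:
  C[0][0] = min over k of (A[0][0] + B[0][0] = -4 + -2 = -6, A[0][1] + B[1][0] = 4 + 9 = 13, A[0][2] + B[2][0] = 1 + 4 = 5) = -6 (attained at k = 0)
  C[0][1] = min over k of (A[0][0] + B[0][1] = -4 + 8 = 4, A[0][1] + B[1][1] = 4 + 1 = 5, A[0][2] + B[2][1] = 1 + 7 = 8) = 4 (attained at k = 0)
  C[0][2] = min over k of (A[0][0] + B[0][2] = -4 + 3 = -1, A[0][1] + B[1][2] = 4 + -3 = 1, A[0][2] + B[2][2] = 1 + 2 = 3) = -1 (attained at k = 0)
  C[1][0] = min over k of (A[1][0] + B[0][0] = 6 + -2 = 4, A[1][1] + B[1][0] = -5 + 9 = 4, A[1][2] + B[2][0] = 6 + 4 = 10) = 4 (attained at k = 0)
  C[1][1] = min over k of (A[1][0] + B[0][1] = 6 + 8 = 14, A[1][1] + B[1][1] = -5 + 1 = -4, A[1][2] + B[2][1] = 6 + 7 = 13) = -4 (attained at k = 1)
  C[1][2] = min over k of (A[1][0] + B[0][2] = 6 + 3 = 9, A[1][1] + B[1][2] = -5 + -3 = -8, A[1][2] + B[2][2] = 6 + 2 = 8) = -8 (attained at k = 1)
  C[2][0] = min over k of (A[2][0] + B[0][0] = 9 + -2 = 7, A[2][1] + B[1][0] = 9 + 9 = 18, A[2][2] + B[2][0] = -5 + 4 = -1) = -1 (attained at k = 2)
  C[2][1] = min over k of (A[2][0] + B[0][1] = 9 + 8 = 17, A[2][1] + B[1][1] = 9 + 1 = 10, A[2][2] + B[2][1] = -5 + 7 = 2) = 2 (attained at k = 2)
  C[2][2] = min over k of (A[2][0] + B[0][2] = 9 + 3 = 12, A[2][1] + B[1][2] = 9 + -3 = 6, A[2][2] + B[2][2] = -5 + 2 = -3) = -3 (attained at k = 2)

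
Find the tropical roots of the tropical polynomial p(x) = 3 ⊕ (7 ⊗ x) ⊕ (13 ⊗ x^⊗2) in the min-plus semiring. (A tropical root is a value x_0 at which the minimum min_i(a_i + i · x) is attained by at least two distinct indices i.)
Roots: {-6, -4}

Each tropical root is a break point of the lower envelope of the lines y = a_i + i · x (there are 3 lines, with slopes 0, 1, ..., 2). Only the lines that attain the minimum somewhere contribute to roots; other lines are dominated. Here the surviving (envelope) indices are i = 2, i = 1, i = 0.
Intersections between consecutive envelope lines give the roots: for adjacent envelope indices i < j the intersection is x = (a_i − a_j) / (j − i). Reading off the sorted break points: {-6, -4}.
Verification: at each break x_0, at least two indices attain the minimum of min_i(a_i + i · x_0).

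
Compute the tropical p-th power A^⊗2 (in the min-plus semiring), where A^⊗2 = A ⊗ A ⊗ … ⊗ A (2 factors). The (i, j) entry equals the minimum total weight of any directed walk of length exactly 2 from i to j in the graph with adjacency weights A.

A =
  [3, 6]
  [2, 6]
A^⊗2 =
  [6, 9]
  [5, 8]

Each entry (A^⊗2)_ij equals the minimum over all length-2 walks i = v_0 → v_1 → … → v_2 = j of Σ_t A[v_t][v_{t+1}]. For example, for (i, j) = (0, 1) we minimise over 2 possible intermediate vertex sequences; the minimum is 9, attained along the walk 0 → 0 → 1.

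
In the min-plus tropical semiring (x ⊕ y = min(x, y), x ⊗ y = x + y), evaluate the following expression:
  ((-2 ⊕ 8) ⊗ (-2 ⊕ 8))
((-2 ⊕ 8) ⊗ (-2 ⊕ 8)) = -4

Expand innermost to outermost. Recall ⊕ takes the minimum of its arguments and ⊗ takes their sum. Working out the expression ((-2 ⊕ 8) ⊗ (-2 ⊕ 8)) gives -4.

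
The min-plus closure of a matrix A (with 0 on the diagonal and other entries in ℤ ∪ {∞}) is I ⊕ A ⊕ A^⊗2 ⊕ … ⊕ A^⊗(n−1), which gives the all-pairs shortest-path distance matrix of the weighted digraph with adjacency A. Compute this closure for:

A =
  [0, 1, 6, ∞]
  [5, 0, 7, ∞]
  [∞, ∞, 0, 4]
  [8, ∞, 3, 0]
Closure =
  [0, 1, 6, 10]
  [5, 0, 7, 11]
  [12, 13, 0, 4]
  [8, 9, 3, 0]

This is the Floyd-Warshall all-pairs shortest-path computation. For each intermediate vertex k = 0, 1, …, 3, update dist[i][j] ← min(dist[i][j], dist[i][k] + dist[k][j]). The final matrix gives, for each (i, j), the minimum total weight of any directed path from i to j (possibly empty when i = j).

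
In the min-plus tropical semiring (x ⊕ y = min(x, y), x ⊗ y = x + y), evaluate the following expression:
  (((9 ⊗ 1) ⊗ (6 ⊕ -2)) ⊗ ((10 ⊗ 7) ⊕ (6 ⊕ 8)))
(((9 ⊗ 1) ⊗ (6 ⊕ -2)) ⊗ ((10 ⊗ 7) ⊕ (6 ⊕ 8))) = 14

Expand innermost to outermost. Recall ⊕ takes the minimum of its arguments and ⊗ takes their sum. Working out the expression (((9 ⊗ 1) ⊗ (6 ⊕ -2)) ⊗ ((10 ⊗ 7) ⊕ (6 ⊕ 8))) gives 14.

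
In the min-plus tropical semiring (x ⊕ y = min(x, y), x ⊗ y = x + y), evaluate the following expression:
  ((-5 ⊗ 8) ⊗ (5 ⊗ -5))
((-5 ⊗ 8) ⊗ (5 ⊗ -5)) = 3

Expand innermost to outermost. Recall ⊕ takes the minimum of its arguments and ⊗ takes their sum. Working out the expression ((-5 ⊗ 8) ⊗ (5 ⊗ -5)) gives 3.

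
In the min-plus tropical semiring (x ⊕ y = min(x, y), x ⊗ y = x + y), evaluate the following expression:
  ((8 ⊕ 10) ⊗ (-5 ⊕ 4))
((8 ⊕ 10) ⊗ (-5 ⊕ 4)) = 3

Expand innermost to outermost. Recall ⊕ takes the minimum of its arguments and ⊗ takes their sum. Working out the expression ((8 ⊕ 10) ⊗ (-5 ⊕ 4)) gives 3.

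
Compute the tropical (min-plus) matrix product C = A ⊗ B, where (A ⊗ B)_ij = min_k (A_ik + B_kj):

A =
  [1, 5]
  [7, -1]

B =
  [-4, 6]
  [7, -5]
A ⊗ B =
  [-3, 0]
  [3, -6]

Apply the min-plus product entry-by-entry:
  C[0][0] = min over k of (A[0][0] + B[0][0] = 1 + -4 = -3, A[0][1] + B[1][0] = 5 + 7 = 12) = -3 (attained at k = 0)
  C[0][1] = min over k of (A[0][0] + B[0][1] = 1 + 6 = 7, A[0][1] + B[1][1] = 5 + -5 = 0) = 0 (attained at k = 1)
  C[1][0] = min over k of (A[1][0] + B[0][0] = 7 + -4 = 3, A[1][1] + B[1][0] = -1 + 7 = 6) = 3 (attained at k = 0)
  C[1][1] = min over k of (A[1][0] + B[0][1] = 7 + 6 = 13, A[1][1] + B[1][1] = -1 + -5 = -6) = -6 (attained at k = 1)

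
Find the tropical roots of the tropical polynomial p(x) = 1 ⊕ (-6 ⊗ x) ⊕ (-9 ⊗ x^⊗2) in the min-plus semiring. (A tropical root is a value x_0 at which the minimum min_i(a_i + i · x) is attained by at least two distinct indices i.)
Roots: {3, 7}

Each tropical root is a break point of the lower envelope of the lines y = a_i + i · x (there are 3 lines, with slopes 0, 1, ..., 2). Only the lines that attain the minimum somewhere contribute to roots; other lines are dominated. Here the surviving (envelope) indices are i = 2, i = 1, i = 0.
Intersections between consecutive envelope lines give the roots: for adjacent envelope indices i < j the intersection is x = (a_i − a_j) / (j − i). Reading off the sorted break points: {3, 7}.
Verification: at each break x_0, at least two indices attain the minimum of min_i(a_i + i · x_0).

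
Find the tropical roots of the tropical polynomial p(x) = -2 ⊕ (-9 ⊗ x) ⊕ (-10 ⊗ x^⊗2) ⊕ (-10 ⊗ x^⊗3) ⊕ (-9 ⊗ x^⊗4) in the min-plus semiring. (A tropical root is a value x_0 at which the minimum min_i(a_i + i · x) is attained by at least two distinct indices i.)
Roots: {-1, 0, 1, 7}

Each tropical root is a break point of the lower envelope of the lines y = a_i + i · x (there are 5 lines, with slopes 0, 1, ..., 4). Only the lines that attain the minimum somewhere contribute to roots; other lines are dominated. Here the surviving (envelope) indices are i = 4, i = 3, i = 2, i = 1, i = 0.
Intersections between consecutive envelope lines give the roots: for adjacent envelope indices i < j the intersection is x = (a_i − a_j) / (j − i). Reading off the sorted break points: {-1, 0, 1, 7}.
Verification: at each break x_0, at least two indices attain the minimum of min_i(a_i + i · x_0).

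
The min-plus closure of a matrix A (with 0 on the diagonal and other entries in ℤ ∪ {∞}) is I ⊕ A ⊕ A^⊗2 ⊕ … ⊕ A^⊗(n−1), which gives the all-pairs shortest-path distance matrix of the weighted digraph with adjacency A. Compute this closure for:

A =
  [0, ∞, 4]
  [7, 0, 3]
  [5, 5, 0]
Closure =
  [0, 9, 4]
  [7, 0, 3]
  [5, 5, 0]

This is the Floyd-Warshall all-pairs shortest-path computation. For each intermediate vertex k = 0, 1, …, 2, update dist[i][j] ← min(dist[i][j], dist[i][k] + dist[k][j]). The final matrix gives, for each (i, j), the minimum total weight of any directed path from i to j (possibly empty when i = j).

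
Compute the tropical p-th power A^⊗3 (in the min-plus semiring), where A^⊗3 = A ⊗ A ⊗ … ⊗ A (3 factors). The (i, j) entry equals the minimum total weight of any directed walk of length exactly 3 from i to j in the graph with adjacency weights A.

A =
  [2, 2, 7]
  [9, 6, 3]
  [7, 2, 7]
A^⊗3 =
  [6, 6, 7]
  [12, 11, 8]
  [11, 7, 11]

Each entry (A^⊗3)_ij equals the minimum over all length-3 walks i = v_0 → v_1 → … → v_3 = j of Σ_t A[v_t][v_{t+1}]. For example, for (i, j) = (0, 2) we minimise over 9 possible intermediate vertex sequences; the minimum is 7, attained along the walk 0 → 0 → 1 → 2.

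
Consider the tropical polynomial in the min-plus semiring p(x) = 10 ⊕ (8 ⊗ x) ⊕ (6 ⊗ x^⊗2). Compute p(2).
p(2) = 10

A tropical monomial a ⊗ x^⊗i evaluates to a + i · x. Evaluating each term at x = 2:
  Term 0 contributes 10 + 0 · 2 = 10
  Term 1 contributes 8 + 1 · 2 = 10
  Term 2 contributes 6 + 2 · 2 = 10
p(2) = ⊕ of these = min[10, 10, 10] = 10.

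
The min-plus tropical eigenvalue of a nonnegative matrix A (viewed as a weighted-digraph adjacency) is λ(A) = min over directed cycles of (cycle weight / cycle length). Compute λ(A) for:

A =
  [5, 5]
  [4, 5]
λ(A) = 9/2

Enumerate directed cycles and compute their means (weight / length). Sample:
  cycle 0 → 0: weight = 5, length = 1, mean = 5/1 ≈ 5.000
  cycle 1 → 1: weight = 5, length = 1, mean = 5/1 ≈ 5.000
  cycle 0 → 1 → 0: weight = 9, length = 2, mean = 9/2 ≈ 4.500
  cycle 1 → 0 → 1: weight = 9, length = 2, mean = 9/2 ≈ 4.500
Minimum mean = 4.500, attained e.g. along the cycle 0 → 1 → 0 with weight 9 and length 2. So λ(A) = 9/2 = 9/2.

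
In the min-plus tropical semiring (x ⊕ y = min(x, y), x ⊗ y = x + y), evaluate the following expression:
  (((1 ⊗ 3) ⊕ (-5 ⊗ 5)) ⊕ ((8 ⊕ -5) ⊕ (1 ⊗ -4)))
(((1 ⊗ 3) ⊕ (-5 ⊗ 5)) ⊕ ((8 ⊕ -5) ⊕ (1 ⊗ -4))) = -5

Expand innermost to outermost. Recall ⊕ takes the minimum of its arguments and ⊗ takes their sum. Working out the expression (((1 ⊗ 3) ⊕ (-5 ⊗ 5)) ⊕ ((8 ⊕ -5) ⊕ (1 ⊗ -4))) gives -5.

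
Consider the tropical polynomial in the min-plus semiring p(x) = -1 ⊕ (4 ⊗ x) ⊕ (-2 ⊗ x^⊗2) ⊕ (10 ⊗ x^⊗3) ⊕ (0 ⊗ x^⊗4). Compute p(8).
p(8) = -1

A tropical monomial a ⊗ x^⊗i evaluates to a + i · x. Evaluating each term at x = 8:
  Term 0 contributes -1 + 0 · 8 = -1
  Term 1 contributes 4 + 1 · 8 = 12
  Term 2 contributes -2 + 2 · 8 = 14
  Term 3 contributes 10 + 3 · 8 = 34
  Term 4 contributes 0 + 4 · 8 = 32
p(8) = ⊕ of these = min[-1, 12, 14, 34, 32] = -1.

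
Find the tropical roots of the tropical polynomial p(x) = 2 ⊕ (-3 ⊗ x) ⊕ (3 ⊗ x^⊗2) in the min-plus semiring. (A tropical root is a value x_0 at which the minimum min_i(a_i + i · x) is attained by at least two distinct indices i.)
Roots: {-6, 5}

Each tropical root is a break point of the lower envelope of the lines y = a_i + i · x (there are 3 lines, with slopes 0, 1, ..., 2). Only the lines that attain the minimum somewhere contribute to roots; other lines are dominated. Here the surviving (envelope) indices are i = 2, i = 1, i = 0.
Intersections between consecutive envelope lines give the roots: for adjacent envelope indices i < j the intersection is x = (a_i − a_j) / (j − i). Reading off the sorted break points: {-6, 5}.
Verification: at each break x_0, at least two indices attain the minimum of min_i(a_i + i · x_0).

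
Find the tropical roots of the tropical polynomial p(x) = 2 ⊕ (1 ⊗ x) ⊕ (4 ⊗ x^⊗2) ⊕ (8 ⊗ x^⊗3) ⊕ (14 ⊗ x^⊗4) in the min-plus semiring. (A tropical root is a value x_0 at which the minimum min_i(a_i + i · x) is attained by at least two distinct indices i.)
Roots: {-6, -4, -3, 1}

Each tropical root is a break point of the lower envelope of the lines y = a_i + i · x (there are 5 lines, with slopes 0, 1, ..., 4). Only the lines that attain the minimum somewhere contribute to roots; other lines are dominated. Here the surviving (envelope) indices are i = 4, i = 3, i = 2, i = 1, i = 0.
Intersections between consecutive envelope lines give the roots: for adjacent envelope indices i < j the intersection is x = (a_i − a_j) / (j − i). Reading off the sorted break points: {-6, -4, -3, 1}.
Verification: at each break x_0, at least two indices attain the minimum of min_i(a_i + i · x_0).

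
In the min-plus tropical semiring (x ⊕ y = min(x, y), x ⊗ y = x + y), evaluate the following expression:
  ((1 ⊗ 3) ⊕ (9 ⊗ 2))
((1 ⊗ 3) ⊕ (9 ⊗ 2)) = 4

Expand innermost to outermost. Recall ⊕ takes the minimum of its arguments and ⊗ takes their sum. Working out the expression ((1 ⊗ 3) ⊕ (9 ⊗ 2)) gives 4.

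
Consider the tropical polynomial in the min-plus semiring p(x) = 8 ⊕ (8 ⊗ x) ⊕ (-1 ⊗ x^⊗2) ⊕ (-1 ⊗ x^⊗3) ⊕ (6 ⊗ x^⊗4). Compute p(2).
p(2) = 3

A tropical monomial a ⊗ x^⊗i evaluates to a + i · x. Evaluating each term at x = 2:
  Term 0 contributes 8 + 0 · 2 = 8
  Term 1 contributes 8 + 1 · 2 = 10
  Term 2 contributes -1 + 2 · 2 = 3
  Term 3 contributes -1 + 3 · 2 = 5
  Term 4 contributes 6 + 4 · 2 = 14
p(2) = ⊕ of these = min[8, 10, 3, 5, 14] = 3.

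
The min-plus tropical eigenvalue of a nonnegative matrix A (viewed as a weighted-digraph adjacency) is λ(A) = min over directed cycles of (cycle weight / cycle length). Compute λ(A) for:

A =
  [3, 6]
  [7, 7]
λ(A) = 3

Enumerate directed cycles and compute their means (weight / length). Sample:
  cycle 0 → 0: weight = 3, length = 1, mean = 3/1 ≈ 3.000
  cycle 1 → 1: weight = 7, length = 1, mean = 7/1 ≈ 7.000
  cycle 0 → 1 → 0: weight = 13, length = 2, mean = 13/2 ≈ 6.500
  cycle 1 → 0 → 1: weight = 13, length = 2, mean = 13/2 ≈ 6.500
Minimum mean = 3.000, attained e.g. along the cycle 0 → 0 with weight 3 and length 1. So λ(A) = 3/1 = 3.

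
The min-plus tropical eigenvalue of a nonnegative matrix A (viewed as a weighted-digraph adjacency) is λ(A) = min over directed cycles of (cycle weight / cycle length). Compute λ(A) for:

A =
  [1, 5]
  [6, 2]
λ(A) = 1

Enumerate directed cycles and compute their means (weight / length). Sample:
  cycle 0 → 0: weight = 1, length = 1, mean = 1/1 ≈ 1.000
  cycle 1 → 1: weight = 2, length = 1, mean = 2/1 ≈ 2.000
  cycle 0 → 1 → 0: weight = 11, length = 2, mean = 11/2 ≈ 5.500
  cycle 1 → 0 → 1: weight = 11, length = 2, mean = 11/2 ≈ 5.500
Minimum mean = 1.000, attained e.g. along the cycle 0 → 0 with weight 1 and length 1. So λ(A) = 1/1 = 1.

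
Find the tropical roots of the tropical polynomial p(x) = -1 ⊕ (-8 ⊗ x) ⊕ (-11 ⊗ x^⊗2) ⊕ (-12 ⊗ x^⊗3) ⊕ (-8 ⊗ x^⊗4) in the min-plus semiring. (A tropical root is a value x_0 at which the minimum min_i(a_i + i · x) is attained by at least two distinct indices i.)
Roots: {-4, 1, 3, 7}

Each tropical root is a break point of the lower envelope of the lines y = a_i + i · x (there are 5 lines, with slopes 0, 1, ..., 4). Only the lines that attain the minimum somewhere contribute to roots; other lines are dominated. Here the surviving (envelope) indices are i = 4, i = 3, i = 2, i = 1, i = 0.
Intersections between consecutive envelope lines give the roots: for adjacent envelope indices i < j the intersection is x = (a_i − a_j) / (j − i). Reading off the sorted break points: {-4, 1, 3, 7}.
Verification: at each break x_0, at least two indices attain the minimum of min_i(a_i + i · x_0).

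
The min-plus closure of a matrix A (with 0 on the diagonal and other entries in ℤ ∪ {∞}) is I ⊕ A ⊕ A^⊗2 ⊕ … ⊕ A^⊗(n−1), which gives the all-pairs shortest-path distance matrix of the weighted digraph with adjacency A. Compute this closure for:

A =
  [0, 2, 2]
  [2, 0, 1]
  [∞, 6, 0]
Closure =
  [0, 2, 2]
  [2, 0, 1]
  [8, 6, 0]

This is the Floyd-Warshall all-pairs shortest-path computation. For each intermediate vertex k = 0, 1, …, 2, update dist[i][j] ← min(dist[i][j], dist[i][k] + dist[k][j]). The final matrix gives, for each (i, j), the minimum total weight of any directed path from i to j (possibly empty when i = j).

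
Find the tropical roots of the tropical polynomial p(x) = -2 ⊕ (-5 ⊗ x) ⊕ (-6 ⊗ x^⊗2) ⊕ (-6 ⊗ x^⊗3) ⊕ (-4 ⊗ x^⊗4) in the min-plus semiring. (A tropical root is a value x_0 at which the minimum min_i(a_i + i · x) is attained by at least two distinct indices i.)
Roots: {-2, 0, 1, 3}

Each tropical root is a break point of the lower envelope of the lines y = a_i + i · x (there are 5 lines, with slopes 0, 1, ..., 4). Only the lines that attain the minimum somewhere contribute to roots; other lines are dominated. Here the surviving (envelope) indices are i = 4, i = 3, i = 2, i = 1, i = 0.
Intersections between consecutive envelope lines give the roots: for adjacent envelope indices i < j the intersection is x = (a_i − a_j) / (j − i). Reading off the sorted break points: {-2, 0, 1, 3}.
Verification: at each break x_0, at least two indices attain the minimum of min_i(a_i + i · x_0).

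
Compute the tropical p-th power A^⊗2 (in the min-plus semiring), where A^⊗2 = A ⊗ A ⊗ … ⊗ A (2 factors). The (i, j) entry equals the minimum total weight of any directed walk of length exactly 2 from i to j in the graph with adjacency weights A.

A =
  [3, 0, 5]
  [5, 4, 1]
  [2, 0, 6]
A^⊗2 =
  [5, 3, 1]
  [3, 1, 5]
  [5, 2, 1]

Each entry (A^⊗2)_ij equals the minimum over all length-2 walks i = v_0 → v_1 → … → v_2 = j of Σ_t A[v_t][v_{t+1}]. For example, for (i, j) = (0, 2) we minimise over 3 possible intermediate vertex sequences; the minimum is 1, attained along the walk 0 → 1 → 2.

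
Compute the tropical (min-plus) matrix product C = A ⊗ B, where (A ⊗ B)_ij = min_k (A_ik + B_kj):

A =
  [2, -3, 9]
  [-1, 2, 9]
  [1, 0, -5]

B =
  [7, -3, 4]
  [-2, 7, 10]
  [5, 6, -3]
A ⊗ B =
  [-5, -1, 6]
  [0, -4, 3]
  [-2, -2, -8]

Apply the min-plus product entry-by-entry:
  C[0][0] = min over k of (A[0][0] + B[0][0] = 2 + 7 = 9, A[0][1] + B[1][0] = -3 + -2 = -5, A[0][2] + B[2][0] = 9 + 5 = 14) = -5 (attained at k = 1)
  C[0][1] = min over k of (A[0][0] + B[0][1] = 2 + -3 = -1, A[0][1] + B[1][1] = -3 + 7 = 4, A[0][2] + B[2][1] = 9 + 6 = 15) = -1 (attained at k = 0)
  C[0][2] = min over k of (A[0][0] + B[0][2] = 2 + 4 = 6, A[0][1] + B[1][2] = -3 + 10 = 7, A[0][2] + B[2][2] = 9 + -3 = 6) = 6 (attained at k = 0)
  C[1][0] = min over k of (A[1][0] + B[0][0] = -1 + 7 = 6, A[1][1] + B[1][0] = 2 + -2 = 0, A[1][2] + B[2][0] = 9 + 5 = 14) = 0 (attained at k = 1)
  C[1][1] = min over k of (A[1][0] + B[0][1] = -1 + -3 = -4, A[1][1] + B[1][1] = 2 + 7 = 9, A[1][2] + B[2][1] = 9 + 6 = 15) = -4 (attained at k = 0)
  C[1][2] = min over k of (A[1][0] + B[0][2] = -1 + 4 = 3, A[1][1] + B[1][2] = 2 + 10 = 12, A[1][2] + B[2][2] = 9 + -3 = 6) = 3 (attained at k = 0)
  C[2][0] = min over k of (A[2][0] + B[0][0] = 1 + 7 = 8, A[2][1] + B[1][0] = 0 + -2 = -2, A[2][2] + B[2][0] = -5 + 5 = 0) = -2 (attained at k = 1)
  C[2][1] = min over k of (A[2][0] + B[0][1] = 1 + -3 = -2, A[2][1] + B[1][1] = 0 + 7 = 7, A[2][2] + B[2][1] = -5 + 6 = 1) = -2 (attained at k = 0)
  C[2][2] = min over k of (A[2][0] + B[0][2] = 1 + 4 = 5, A[2][1] + B[1][2] = 0 + 10 = 10, A[2][2] + B[2][2] = -5 + -3 = -8) = -8 (attained at k = 2)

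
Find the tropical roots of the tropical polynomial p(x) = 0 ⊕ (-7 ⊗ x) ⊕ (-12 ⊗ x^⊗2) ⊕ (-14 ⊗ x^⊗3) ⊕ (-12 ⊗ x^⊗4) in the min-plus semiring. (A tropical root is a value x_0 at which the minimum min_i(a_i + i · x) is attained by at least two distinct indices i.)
Roots: {-2, 2, 5, 7}

Each tropical root is a break point of the lower envelope of the lines y = a_i + i · x (there are 5 lines, with slopes 0, 1, ..., 4). Only the lines that attain the minimum somewhere contribute to roots; other lines are dominated. Here the surviving (envelope) indices are i = 4, i = 3, i = 2, i = 1, i = 0.
Intersections between consecutive envelope lines give the roots: for adjacent envelope indices i < j the intersection is x = (a_i − a_j) / (j − i). Reading off the sorted break points: {-2, 2, 5, 7}.
Verification: at each break x_0, at least two indices attain the minimum of min_i(a_i + i · x_0).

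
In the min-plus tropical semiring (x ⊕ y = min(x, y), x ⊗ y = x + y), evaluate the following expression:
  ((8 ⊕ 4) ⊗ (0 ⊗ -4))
((8 ⊕ 4) ⊗ (0 ⊗ -4)) = 0

Expand innermost to outermost. Recall ⊕ takes the minimum of its arguments and ⊗ takes their sum. Working out the expression ((8 ⊕ 4) ⊗ (0 ⊗ -4)) gives 0.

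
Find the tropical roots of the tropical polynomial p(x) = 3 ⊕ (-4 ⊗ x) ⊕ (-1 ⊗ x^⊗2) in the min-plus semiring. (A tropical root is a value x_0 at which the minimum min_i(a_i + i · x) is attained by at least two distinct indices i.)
Roots: {-3, 7}

Each tropical root is a break point of the lower envelope of the lines y = a_i + i · x (there are 3 lines, with slopes 0, 1, ..., 2). Only the lines that attain the minimum somewhere contribute to roots; other lines are dominated. Here the surviving (envelope) indices are i = 2, i = 1, i = 0.
Intersections between consecutive envelope lines give the roots: for adjacent envelope indices i < j the intersection is x = (a_i − a_j) / (j − i). Reading off the sorted break points: {-3, 7}.
Verification: at each break x_0, at least two indices attain the minimum of min_i(a_i + i · x_0).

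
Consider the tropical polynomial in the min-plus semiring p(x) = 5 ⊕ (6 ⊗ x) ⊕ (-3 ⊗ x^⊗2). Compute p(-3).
p(-3) = -9

A tropical monomial a ⊗ x^⊗i evaluates to a + i · x. Evaluating each term at x = -3:
  Term 0 contributes 5 + 0 · -3 = 5
  Term 1 contributes 6 + 1 · -3 = 3
  Term 2 contributes -3 + 2 · -3 = -9
p(-3) = ⊕ of these = min[5, 3, -9] = -9.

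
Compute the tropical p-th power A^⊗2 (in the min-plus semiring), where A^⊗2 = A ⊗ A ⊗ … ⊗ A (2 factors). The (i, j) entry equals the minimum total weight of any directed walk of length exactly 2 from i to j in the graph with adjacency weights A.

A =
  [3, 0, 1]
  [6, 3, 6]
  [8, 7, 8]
A^⊗2 =
  [6, 3, 4]
  [9, 6, 7]
  [11, 8, 9]

Each entry (A^⊗2)_ij equals the minimum over all length-2 walks i = v_0 → v_1 → … → v_2 = j of Σ_t A[v_t][v_{t+1}]. For example, for (i, j) = (0, 2) we minimise over 3 possible intermediate vertex sequences; the minimum is 4, attained along the walk 0 → 0 → 2.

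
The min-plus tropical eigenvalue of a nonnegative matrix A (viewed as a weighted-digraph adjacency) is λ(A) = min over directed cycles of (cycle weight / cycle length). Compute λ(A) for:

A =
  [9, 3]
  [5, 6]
λ(A) = 4

Enumerate directed cycles and compute their means (weight / length). Sample:
  cycle 0 → 0: weight = 9, length = 1, mean = 9/1 ≈ 9.000
  cycle 1 → 1: weight = 6, length = 1, mean = 6/1 ≈ 6.000
  cycle 0 → 1 → 0: weight = 8, length = 2, mean = 8/2 ≈ 4.000
  cycle 1 → 0 → 1: weight = 8, length = 2, mean = 8/2 ≈ 4.000
Minimum mean = 4.000, attained e.g. along the cycle 0 → 1 → 0 with weight 8 and length 2. So λ(A) = 8/2 = 4.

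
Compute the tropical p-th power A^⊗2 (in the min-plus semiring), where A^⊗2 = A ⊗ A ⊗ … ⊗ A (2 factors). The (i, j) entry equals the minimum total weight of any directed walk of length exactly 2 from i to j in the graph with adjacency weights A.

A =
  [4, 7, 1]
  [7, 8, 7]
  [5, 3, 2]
A^⊗2 =
  [6, 4, 3]
  [11, 10, 8]
  [7, 5, 4]

Each entry (A^⊗2)_ij equals the minimum over all length-2 walks i = v_0 → v_1 → … → v_2 = j of Σ_t A[v_t][v_{t+1}]. For example, for (i, j) = (0, 2) we minimise over 3 possible intermediate vertex sequences; the minimum is 3, attained along the walk 0 → 2 → 2.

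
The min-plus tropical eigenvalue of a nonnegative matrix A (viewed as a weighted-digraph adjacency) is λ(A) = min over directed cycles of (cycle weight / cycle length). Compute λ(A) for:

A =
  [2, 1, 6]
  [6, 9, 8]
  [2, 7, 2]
λ(A) = 2

Enumerate directed cycles and compute their means (weight / length). Sample:
  cycle 0 → 0: weight = 2, length = 1, mean = 2/1 ≈ 2.000
  cycle 1 → 1: weight = 9, length = 1, mean = 9/1 ≈ 9.000
  cycle 2 → 2: weight = 2, length = 1, mean = 2/1 ≈ 2.000
  cycle 0 → 1 → 0: weight = 7, length = 2, mean = 7/2 ≈ 3.500
  cycle 0 → 2 → 0: weight = 8, length = 2, mean = 8/2 ≈ 4.000
  cycle 1 → 0 → 1: weight = 7, length = 2, mean = 7/2 ≈ 3.500
Minimum mean = 2.000, attained e.g. along the cycle 0 → 0 with weight 2 and length 1. So λ(A) = 2/1 = 2.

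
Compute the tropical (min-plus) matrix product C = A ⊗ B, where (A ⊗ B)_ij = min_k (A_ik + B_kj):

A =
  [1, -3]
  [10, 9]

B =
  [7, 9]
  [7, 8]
A ⊗ B =
  [4, 5]
  [16, 17]

Apply the min-plus product entry-by-entry:
  C[0][0] = min over k of (A[0][0] + B[0][0] = 1 + 7 = 8, A[0][1] + B[1][0] = -3 + 7 = 4) = 4 (attained at k = 1)
  C[0][1] = min over k of (A[0][0] + B[0][1] = 1 + 9 = 10, A[0][1] + B[1][1] = -3 + 8 = 5) = 5 (attained at k = 1)
  C[1][0] = min over k of (A[1][0] + B[0][0] = 10 + 7 = 17, A[1][1] + B[1][0] = 9 + 7 = 16) = 16 (attained at k = 1)
  C[1][1] = min over k of (A[1][0] + B[0][1] = 10 + 9 = 19, A[1][1] + B[1][1] = 9 + 8 = 17) = 17 (attained at k = 1)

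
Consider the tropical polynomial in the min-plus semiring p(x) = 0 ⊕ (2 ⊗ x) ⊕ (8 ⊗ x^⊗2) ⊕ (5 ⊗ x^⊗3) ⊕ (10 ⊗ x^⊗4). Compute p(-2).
p(-2) = -1

A tropical monomial a ⊗ x^⊗i evaluates to a + i · x. Evaluating each term at x = -2:
  Term 0 contributes 0 + 0 · -2 = 0
  Term 1 contributes 2 + 1 · -2 = 0
  Term 2 contributes 8 + 2 · -2 = 4
  Term 3 contributes 5 + 3 · -2 = -1
  Term 4 contributes 10 + 4 · -2 = 2
p(-2) = ⊕ of these = min[0, 0, 4, -1, 2] = -1.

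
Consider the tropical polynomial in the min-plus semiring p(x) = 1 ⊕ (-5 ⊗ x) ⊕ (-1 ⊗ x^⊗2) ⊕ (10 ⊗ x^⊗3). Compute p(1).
p(1) = -4

A tropical monomial a ⊗ x^⊗i evaluates to a + i · x. Evaluating each term at x = 1:
  Term 0 contributes 1 + 0 · 1 = 1
  Term 1 contributes -5 + 1 · 1 = -4
  Term 2 contributes -1 + 2 · 1 = 1
  Term 3 contributes 10 + 3 · 1 = 13
p(1) = ⊕ of these = min[1, -4, 1, 13] = -4.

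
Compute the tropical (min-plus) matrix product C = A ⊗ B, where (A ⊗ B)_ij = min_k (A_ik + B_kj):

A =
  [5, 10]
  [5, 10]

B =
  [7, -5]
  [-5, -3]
A ⊗ B =
  [5, 0]
  [5, 0]

Apply the min-plus product entry-by-entry:
  C[0][0] = min over k of (A[0][0] + B[0][0] = 5 + 7 = 12, A[0][1] + B[1][0] = 10 + -5 = 5) = 5 (attained at k = 1)
  C[0][1] = min over k of (A[0][0] + B[0][1] = 5 + -5 = 0, A[0][1] + B[1][1] = 10 + -3 = 7) = 0 (attained at k = 0)
  C[1][0] = min over k of (A[1][0] + B[0][0] = 5 + 7 = 12, A[1][1] + B[1][0] = 10 + -5 = 5) = 5 (attained at k = 1)
  C[1][1] = min over k of (A[1][0] + B[0][1] = 5 + -5 = 0, A[1][1] + B[1][1] = 10 + -3 = 7) = 0 (attained at k = 0)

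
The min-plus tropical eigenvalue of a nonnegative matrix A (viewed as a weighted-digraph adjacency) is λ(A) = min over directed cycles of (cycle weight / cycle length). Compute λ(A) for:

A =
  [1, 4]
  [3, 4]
λ(A) = 1

Enumerate directed cycles and compute their means (weight / length). Sample:
  cycle 0 → 0: weight = 1, length = 1, mean = 1/1 ≈ 1.000
  cycle 1 → 1: weight = 4, length = 1, mean = 4/1 ≈ 4.000
  cycle 0 → 1 → 0: weight = 7, length = 2, mean = 7/2 ≈ 3.500
  cycle 1 → 0 → 1: weight = 7, length = 2, mean = 7/2 ≈ 3.500
Minimum mean = 1.000, attained e.g. along the cycle 0 → 0 with weight 1 and length 1. So λ(A) = 1/1 = 1.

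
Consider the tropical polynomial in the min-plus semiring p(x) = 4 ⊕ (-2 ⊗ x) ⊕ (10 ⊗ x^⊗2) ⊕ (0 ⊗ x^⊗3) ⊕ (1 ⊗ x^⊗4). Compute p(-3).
p(-3) = -11

A tropical monomial a ⊗ x^⊗i evaluates to a + i · x. Evaluating each term at x = -3:
  Term 0 contributes 4 + 0 · -3 = 4
  Term 1 contributes -2 + 1 · -3 = -5
  Term 2 contributes 10 + 2 · -3 = 4
  Term 3 contributes 0 + 3 · -3 = -9
  Term 4 contributes 1 + 4 · -3 = -11
p(-3) = ⊕ of these = min[4, -5, 4, -9, -11] = -11.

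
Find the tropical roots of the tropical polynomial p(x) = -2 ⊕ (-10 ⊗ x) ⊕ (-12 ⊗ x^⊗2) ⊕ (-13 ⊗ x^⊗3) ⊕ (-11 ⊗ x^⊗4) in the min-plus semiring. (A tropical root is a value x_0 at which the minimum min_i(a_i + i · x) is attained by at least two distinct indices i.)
Roots: {-2, 1, 2, 8}

Each tropical root is a break point of the lower envelope of the lines y = a_i + i · x (there are 5 lines, with slopes 0, 1, ..., 4). Only the lines that attain the minimum somewhere contribute to roots; other lines are dominated. Here the surviving (envelope) indices are i = 4, i = 3, i = 2, i = 1, i = 0.
Intersections between consecutive envelope lines give the roots: for adjacent envelope indices i < j the intersection is x = (a_i − a_j) / (j − i). Reading off the sorted break points: {-2, 1, 2, 8}.
Verification: at each break x_0, at least two indices attain the minimum of min_i(a_i + i · x_0).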